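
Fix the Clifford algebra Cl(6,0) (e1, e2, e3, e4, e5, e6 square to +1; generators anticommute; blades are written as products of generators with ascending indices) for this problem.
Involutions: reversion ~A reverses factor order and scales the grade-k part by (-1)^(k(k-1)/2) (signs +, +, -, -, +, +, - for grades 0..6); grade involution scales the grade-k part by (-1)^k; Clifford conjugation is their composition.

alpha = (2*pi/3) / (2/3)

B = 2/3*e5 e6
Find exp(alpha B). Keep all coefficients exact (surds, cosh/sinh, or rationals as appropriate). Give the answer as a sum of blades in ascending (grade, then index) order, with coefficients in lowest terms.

B^2 = (2/3)^2*(e5 e6)^2 = 4/9*(-1) = -4/9 (a basis 2-blade squares to minus the product of its generators' squares).
B^2 = -4/9 — the series telescopes trigonometrically here: l = 2/3, alpha*l = 2*pi/3, so exp(alpha B) = cos(2*pi/3) + (sin(2*pi/3)/(2/3))*B = -1/2 + (3*sqrt(3)/4)*B.
Answer: -1/2 + sqrt(3)/2*e5 e6


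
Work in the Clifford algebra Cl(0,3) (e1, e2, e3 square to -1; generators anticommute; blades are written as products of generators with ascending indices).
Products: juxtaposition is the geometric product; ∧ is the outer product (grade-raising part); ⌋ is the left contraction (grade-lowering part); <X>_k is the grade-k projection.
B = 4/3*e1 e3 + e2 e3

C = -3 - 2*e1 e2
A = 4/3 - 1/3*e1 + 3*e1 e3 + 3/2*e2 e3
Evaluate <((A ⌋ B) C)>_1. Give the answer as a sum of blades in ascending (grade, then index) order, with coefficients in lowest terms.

step 1: -11/2 + 4/9*e3 + 16/9*e1 e3 + 4/3*e2 e3
step 2: 33/2 - 4/3*e3 + 11*e1 e2 - 8*e1 e3 - 4/9*e2 e3 - 8/9*e1 e2 e3
step 3: -4/3*e3
Answer: -4/3*e3


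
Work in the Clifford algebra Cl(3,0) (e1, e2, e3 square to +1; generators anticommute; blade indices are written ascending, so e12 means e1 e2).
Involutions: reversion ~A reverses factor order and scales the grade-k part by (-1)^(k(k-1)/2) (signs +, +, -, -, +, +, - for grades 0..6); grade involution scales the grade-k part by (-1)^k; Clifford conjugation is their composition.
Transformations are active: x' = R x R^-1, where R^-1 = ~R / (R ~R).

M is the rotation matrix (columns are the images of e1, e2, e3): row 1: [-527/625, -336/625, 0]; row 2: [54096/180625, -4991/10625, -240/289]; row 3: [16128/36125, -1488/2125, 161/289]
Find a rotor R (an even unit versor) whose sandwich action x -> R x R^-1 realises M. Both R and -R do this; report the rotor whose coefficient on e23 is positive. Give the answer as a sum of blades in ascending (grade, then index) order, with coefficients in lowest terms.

Method: write R = a + b12*e12 + b13*e13 + b23*e23 with a^2 + b12^2 + b13^2 + b23^2 = 1 (so R^-1 = ~R). Expanding the columns R e_j ~R gives tr M = 4a^2 - 1 and, from the antisymmetric part, M21 - M12 = -4a*b12, M13 - M31 = 4a*b13, M32 - M23 = -4a*b23.
Here tr M = -5461/7225, so a^2 = (1 + tr M)/4 = 441/7225 and a = ±21/85. Taking a = 21/85: M21 - M12 = 6048/7225, M13 - M31 = -16128/36125, M32 - M23 = 4704/36125, giving b12 = -72/85, b13 = -192/425, b23 = -56/425, i.e. R = 21/85 - 72/85*e12 - 192/425*e13 - 56/425*e23.
Its e23 coefficient is negative, so report the other preimage -R.
Answer: -21/85 + 72/85*e12 + 192/425*e13 + 56/425*e23. Note: both R and -R realise this M (trace -5461/7225); the covering map identifies them, and the e23-coefficient sign is the tie-breaker.


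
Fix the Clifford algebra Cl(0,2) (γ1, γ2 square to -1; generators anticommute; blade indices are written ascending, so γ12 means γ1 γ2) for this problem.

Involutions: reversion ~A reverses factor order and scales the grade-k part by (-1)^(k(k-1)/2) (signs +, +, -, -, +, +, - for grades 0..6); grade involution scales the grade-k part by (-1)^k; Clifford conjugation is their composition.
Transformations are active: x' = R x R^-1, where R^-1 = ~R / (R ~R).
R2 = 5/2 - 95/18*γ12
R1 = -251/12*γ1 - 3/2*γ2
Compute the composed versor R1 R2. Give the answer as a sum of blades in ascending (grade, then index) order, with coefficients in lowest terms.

Distribute over the terms of R1 (each basis-blade product reordered to ascending indices, repeated generators contracted through their squares):
(-251/12*γ1) R2 = -1255/24*γ1 - 23845/216*γ2
(-3/2*γ2) R2 = 95/12*γ1 - 15/4*γ2
Summing the partial products and collecting blades:
Answer: -355/8*γ1 - 24655/216*γ2


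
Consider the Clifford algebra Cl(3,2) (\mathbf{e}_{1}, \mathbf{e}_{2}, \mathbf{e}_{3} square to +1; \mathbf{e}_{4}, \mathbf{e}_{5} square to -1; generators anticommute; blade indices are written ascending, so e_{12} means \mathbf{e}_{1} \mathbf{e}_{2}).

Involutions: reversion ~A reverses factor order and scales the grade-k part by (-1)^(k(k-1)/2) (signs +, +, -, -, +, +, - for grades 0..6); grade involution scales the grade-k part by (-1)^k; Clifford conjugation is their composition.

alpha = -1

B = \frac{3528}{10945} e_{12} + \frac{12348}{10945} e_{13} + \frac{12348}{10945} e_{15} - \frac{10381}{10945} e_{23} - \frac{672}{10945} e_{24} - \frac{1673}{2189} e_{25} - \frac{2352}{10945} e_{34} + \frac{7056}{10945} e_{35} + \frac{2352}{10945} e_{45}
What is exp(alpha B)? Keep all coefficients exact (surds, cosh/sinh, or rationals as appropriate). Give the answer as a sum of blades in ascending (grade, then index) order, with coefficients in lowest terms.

B^2 term by term: the squares give (\frac{3528}{10945})^2*(e_{12})^2 + (\frac{12348}{10945})^2*(e_{13})^2 + (\frac{12348}{10945})^2*(e_{15})^2 + (-\frac{10381}{10945})^2*(e_{23})^2 + (-\frac{672}{10945})^2*(e_{24})^2 + (-\frac{1673}{2189})^2*(e_{25})^2 + (-\frac{2352}{10945})^2*(e_{34})^2 + (\frac{7056}{10945})^2*(e_{35})^2 + (\frac{2352}{10945})^2*(e_{45})^2 = \frac{12446784}{119793025}*(-1) + \frac{152473104}{119793025}*(-1) + \frac{152473104}{119793025}*(+1) + \frac{107765161}{119793025}*(-1) + \frac{451584}{119793025}*(+1) + \frac{2798929}{4791721}*(+1) + \frac{5531904}{119793025}*(+1) + \frac{49787136}{119793025}*(+1) + \frac{5531904}{119793025}*(-1) = 0 (each basis 2-blade squares to minus the product of its generators' squares); cross terms between blades sharing an index anticommute and cancel; the commuting (index-disjoint) pairs give grade-4 terms 2*c*c'*(blade product), which cancel blade by blade — e_{1234}: -\frac{16595712}{119793025} + \frac{16595712}{119793025} = 0; e_{1235}: \frac{49787136}{119793025} + \frac{41316408}{23958605} - \frac{256369176}{119793025} = 0; e_{1245}: \frac{16595712}{119793025} - \frac{16595712}{119793025} = 0; e_{1345}: \frac{58084992}{119793025} - \frac{58084992}{119793025} = 0; e_{2345}: -\frac{48832224}{119793025} + \frac{9483264}{119793025} + \frac{7869792}{23958605} = 0 — confirming B is simple. So B^2 = 0.
B^2 = 0, so the series closes: exp(alpha B) = 1 + alpha B (parabolic case).
Answer: 1 - \frac{3528}{10945} e_{12} - \frac{12348}{10945} e_{13} - \frac{12348}{10945} e_{15} + \frac{10381}{10945} e_{23} + \frac{672}{10945} e_{24} + \frac{1673}{2189} e_{25} + \frac{2352}{10945} e_{34} - \frac{7056}{10945} e_{35} - \frac{2352}{10945} e_{45}


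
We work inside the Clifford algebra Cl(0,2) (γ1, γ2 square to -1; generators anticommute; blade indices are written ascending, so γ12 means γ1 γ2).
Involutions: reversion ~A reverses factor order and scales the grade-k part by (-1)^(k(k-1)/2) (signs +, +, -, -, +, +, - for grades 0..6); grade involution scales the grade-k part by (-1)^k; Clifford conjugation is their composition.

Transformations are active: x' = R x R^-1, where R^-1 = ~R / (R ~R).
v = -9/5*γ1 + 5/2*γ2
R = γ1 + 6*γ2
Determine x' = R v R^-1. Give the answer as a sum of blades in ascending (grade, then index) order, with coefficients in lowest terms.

~R = γ1 + 6*γ2, and R ~R = -37, so R^-1 = ~R / (-37).
R v = -66/5 + 133/10*γ12
Answer: 93/37*γ1 + 659/370*γ2


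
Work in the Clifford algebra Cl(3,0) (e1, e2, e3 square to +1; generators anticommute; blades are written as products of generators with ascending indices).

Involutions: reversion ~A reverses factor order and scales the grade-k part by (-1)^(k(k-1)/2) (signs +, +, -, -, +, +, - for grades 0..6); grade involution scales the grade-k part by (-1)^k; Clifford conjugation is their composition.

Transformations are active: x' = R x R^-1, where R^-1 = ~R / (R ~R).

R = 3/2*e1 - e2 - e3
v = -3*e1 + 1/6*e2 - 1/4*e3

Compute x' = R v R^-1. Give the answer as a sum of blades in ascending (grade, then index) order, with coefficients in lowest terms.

~R = 3/2*e1 - e2 - e3, and R ~R = 17/4, so R^-1 = ~R / (17/4).
R v = -53/12 - 11/4*e1 e2 - 27/8*e1 e3 + 5/12*e2 e3
Answer: -2/17*e1 + 65/34*e2 + 475/204*e3


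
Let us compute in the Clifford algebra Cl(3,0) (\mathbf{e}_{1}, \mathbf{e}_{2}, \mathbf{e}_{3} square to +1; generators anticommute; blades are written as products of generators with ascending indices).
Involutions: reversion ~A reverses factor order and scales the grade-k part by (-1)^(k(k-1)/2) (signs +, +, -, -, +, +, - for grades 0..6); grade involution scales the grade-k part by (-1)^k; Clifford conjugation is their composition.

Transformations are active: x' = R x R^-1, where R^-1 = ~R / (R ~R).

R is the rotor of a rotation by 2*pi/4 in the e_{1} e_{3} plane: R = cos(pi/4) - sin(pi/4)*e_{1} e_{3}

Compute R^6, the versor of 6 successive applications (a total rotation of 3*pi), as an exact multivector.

The rotor phase is half the rotation angle and phases add under composition, so 6 steps in the e_{1} e_{3} plane accumulate phase 6*(pi/4) = \frac{3 \pi}{2}: R^6 = cos(\frac{3 \pi}{2}) - sin(\frac{3 \pi}{2})*e_{1} e_{3}.
cos(\frac{3 \pi}{2}) = 0 and sin(\frac{3 \pi}{2}) = -1, so R^6 = e_{1} e_{3}. The net rotation is 1*pi (after discarding 1 full turn, each of which contributes a factor -1 to the rotor); the rotor keeps the half-angle phase exactly.
Answer: e_{1} e_{3}


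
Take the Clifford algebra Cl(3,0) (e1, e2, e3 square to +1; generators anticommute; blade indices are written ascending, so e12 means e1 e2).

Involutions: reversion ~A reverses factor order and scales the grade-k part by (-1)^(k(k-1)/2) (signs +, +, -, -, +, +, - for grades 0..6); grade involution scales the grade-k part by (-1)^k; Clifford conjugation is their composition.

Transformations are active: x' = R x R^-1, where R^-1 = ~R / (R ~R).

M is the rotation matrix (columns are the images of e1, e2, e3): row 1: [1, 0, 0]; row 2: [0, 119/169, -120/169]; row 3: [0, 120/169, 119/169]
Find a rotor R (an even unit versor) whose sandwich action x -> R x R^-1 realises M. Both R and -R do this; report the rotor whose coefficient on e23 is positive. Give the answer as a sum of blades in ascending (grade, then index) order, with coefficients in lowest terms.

Method: write R = a + b12*e12 + b13*e13 + b23*e23 with a^2 + b12^2 + b13^2 + b23^2 = 1 (so R^-1 = ~R). Expanding the columns R e_j ~R gives tr M = 4a^2 - 1 and, from the antisymmetric part, M21 - M12 = -4a*b12, M13 - M31 = 4a*b13, M32 - M23 = -4a*b23.
Here tr M = 407/169, so a^2 = (1 + tr M)/4 = 144/169 and a = ±12/13. Taking a = 12/13: M21 - M12 = 0, M13 - M31 = 0, M32 - M23 = 240/169, giving b12 = 0, b13 = 0, b23 = -5/13, i.e. R = 12/13 - 5/13*e23.
Its e23 coefficient is negative, so report the other preimage -R.
Answer: -12/13 + 5/13*e23. Uniqueness: Spin(3) -> SO(3) maps R and -R to the same rotation of trace 407/169; fixing the sign of the e23 coefficient removes the ambiguity.


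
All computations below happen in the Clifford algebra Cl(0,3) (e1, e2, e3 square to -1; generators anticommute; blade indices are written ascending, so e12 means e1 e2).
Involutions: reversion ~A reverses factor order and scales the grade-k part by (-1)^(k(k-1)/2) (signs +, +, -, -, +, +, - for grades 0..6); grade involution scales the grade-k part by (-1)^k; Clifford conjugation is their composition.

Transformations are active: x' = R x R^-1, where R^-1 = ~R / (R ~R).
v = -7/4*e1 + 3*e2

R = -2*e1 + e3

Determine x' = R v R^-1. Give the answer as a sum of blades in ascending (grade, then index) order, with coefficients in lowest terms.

~R = -2*e1 + e3, and R ~R = -5, so R^-1 = ~R / (-5).
R v = -7/2 - 6*e12 + 7/4*e13 - 3*e23
Answer: -21/20*e1 - 3*e2 + 7/5*e3


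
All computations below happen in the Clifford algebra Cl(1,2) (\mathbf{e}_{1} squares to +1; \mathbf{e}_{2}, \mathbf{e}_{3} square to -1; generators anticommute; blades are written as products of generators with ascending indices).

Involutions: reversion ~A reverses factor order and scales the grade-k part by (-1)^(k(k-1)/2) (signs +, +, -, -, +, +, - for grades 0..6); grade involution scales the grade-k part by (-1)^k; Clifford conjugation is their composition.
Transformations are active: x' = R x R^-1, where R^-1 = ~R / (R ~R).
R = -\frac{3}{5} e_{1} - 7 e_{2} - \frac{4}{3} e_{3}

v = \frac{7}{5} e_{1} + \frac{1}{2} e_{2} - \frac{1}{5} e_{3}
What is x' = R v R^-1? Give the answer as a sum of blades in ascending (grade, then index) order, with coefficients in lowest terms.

~R = -\frac{3}{5} e_{1} - 7 e_{2} - \frac{4}{3} e_{3}, and R ~R = -\frac{11344}{225}, so R^-1 = ~R / (-\frac{11344}{225}).
R v = \frac{359}{150} + \frac{19}{2} e_{1} e_{2} + \frac{149}{75} e_{1} e_{3} + \frac{31}{15} e_{2} e_{3}
Answer: -\frac{76177}{56720} e_{1} + \frac{1867}{11344} e_{2} + \frac{4631}{14180} e_{3}


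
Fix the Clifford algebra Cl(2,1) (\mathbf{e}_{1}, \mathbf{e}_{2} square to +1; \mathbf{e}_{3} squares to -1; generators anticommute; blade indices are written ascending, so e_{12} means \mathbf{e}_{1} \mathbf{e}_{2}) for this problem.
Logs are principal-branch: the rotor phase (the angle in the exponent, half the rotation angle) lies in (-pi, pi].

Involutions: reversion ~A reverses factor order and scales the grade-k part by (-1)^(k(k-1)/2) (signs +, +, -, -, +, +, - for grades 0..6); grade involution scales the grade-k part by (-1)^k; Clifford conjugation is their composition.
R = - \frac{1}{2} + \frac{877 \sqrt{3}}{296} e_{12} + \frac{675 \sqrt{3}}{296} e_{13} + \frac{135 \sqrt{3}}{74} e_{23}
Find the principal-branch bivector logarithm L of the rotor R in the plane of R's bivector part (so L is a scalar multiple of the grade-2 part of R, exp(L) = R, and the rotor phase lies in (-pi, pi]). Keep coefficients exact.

The scalar part of R is - \frac{1}{2}, which pins the rotor phase on the principal branch; dividing the bivector part by the sine of that phase recovers the unit plane, and L is the phase times that plane.
Concretely: cos(phase) = - \frac{1}{2} gives phase = ±\frac{2 \pi}{3}, and since phase/sin(phase) is even the sign is immaterial: L = (phase/sin(phase)) * <R>_2 = (\frac{4 \sqrt{3} \pi}{9}) * <R>_2.
Answer: \frac{877 \pi}{222} e_{12} + \frac{225 \pi}{74} e_{13} + \frac{90 \pi}{37} e_{23}


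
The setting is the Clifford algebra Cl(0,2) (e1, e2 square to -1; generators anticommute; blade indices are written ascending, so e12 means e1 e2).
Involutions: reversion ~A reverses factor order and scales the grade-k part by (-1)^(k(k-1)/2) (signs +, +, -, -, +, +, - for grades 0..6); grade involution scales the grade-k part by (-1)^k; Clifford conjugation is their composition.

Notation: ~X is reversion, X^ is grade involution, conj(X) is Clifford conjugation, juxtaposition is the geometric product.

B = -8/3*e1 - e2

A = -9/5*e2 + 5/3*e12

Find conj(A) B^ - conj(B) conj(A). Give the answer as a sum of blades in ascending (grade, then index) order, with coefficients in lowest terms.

first term: -9/5 + 5/3*e1 - 40/9*e2 - 24/5*e12
second term: -9/5 - 5/3*e1 + 40/9*e2 + 24/5*e12
Answer: 10/3*e1 - 80/9*e2 - 48/5*e12


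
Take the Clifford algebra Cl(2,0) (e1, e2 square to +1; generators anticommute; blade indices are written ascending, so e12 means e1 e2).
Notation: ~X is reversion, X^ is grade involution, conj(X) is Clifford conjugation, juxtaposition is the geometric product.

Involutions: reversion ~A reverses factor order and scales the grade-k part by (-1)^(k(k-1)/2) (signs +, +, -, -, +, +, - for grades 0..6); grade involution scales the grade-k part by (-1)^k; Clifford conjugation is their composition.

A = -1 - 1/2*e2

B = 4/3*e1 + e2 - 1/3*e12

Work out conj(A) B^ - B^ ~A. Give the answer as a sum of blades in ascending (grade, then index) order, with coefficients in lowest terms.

first term: -1/2 + 3/2*e1 + e2 + e12
second term: 1/2 + 3/2*e1 + e2 + e12
Answer: -1


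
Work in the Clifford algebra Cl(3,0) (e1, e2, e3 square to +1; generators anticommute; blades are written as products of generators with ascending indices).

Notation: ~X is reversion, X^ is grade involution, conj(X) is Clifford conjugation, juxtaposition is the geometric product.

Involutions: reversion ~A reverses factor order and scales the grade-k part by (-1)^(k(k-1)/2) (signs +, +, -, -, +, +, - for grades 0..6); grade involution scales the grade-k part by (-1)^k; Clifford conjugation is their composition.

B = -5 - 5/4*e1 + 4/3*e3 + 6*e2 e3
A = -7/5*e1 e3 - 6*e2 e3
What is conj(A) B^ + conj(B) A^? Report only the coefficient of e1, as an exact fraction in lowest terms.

first term: -36 - 28/15*e1 - 8*e2 - 7/4*e3 - 42/5*e1 e2 - 7*e1 e3 - 30*e2 e3 + 15/2*e1 e2 e3
second term: -36 - 28/15*e1 - 8*e2 - 7/4*e3 + 42/5*e1 e2 + 7*e1 e3 + 30*e2 e3 - 15/2*e1 e2 e3
Answer: -56/15


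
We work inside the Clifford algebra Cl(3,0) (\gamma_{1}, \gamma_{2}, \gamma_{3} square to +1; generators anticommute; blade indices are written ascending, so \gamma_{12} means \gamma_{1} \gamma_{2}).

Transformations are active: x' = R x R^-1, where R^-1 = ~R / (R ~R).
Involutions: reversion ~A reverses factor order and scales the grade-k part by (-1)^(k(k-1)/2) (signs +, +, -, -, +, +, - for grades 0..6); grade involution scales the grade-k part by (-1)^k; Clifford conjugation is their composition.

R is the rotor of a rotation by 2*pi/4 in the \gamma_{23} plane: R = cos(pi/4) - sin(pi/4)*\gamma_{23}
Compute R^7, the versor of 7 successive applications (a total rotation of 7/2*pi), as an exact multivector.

The rotor phase is half the rotation angle and phases add under composition, so 7 steps in the \gamma_{23} plane accumulate phase 7*(pi/4) = \frac{7 \pi}{4}: R^7 = cos(\frac{7 \pi}{4}) - sin(\frac{7 \pi}{4})*\gamma_{23}.
cos(\frac{7 \pi}{4}) = \frac{\sqrt{2}}{2} and sin(\frac{7 \pi}{4}) = - \frac{\sqrt{2}}{2}, so R^7 = \frac{\sqrt{2}}{2} + \frac{\sqrt{2}}{2} \gamma_{23}. The net rotation is 3/2*pi (after discarding 1 full turn, each of which contributes a factor -1 to the rotor); the rotor keeps the half-angle phase exactly.
Answer: \frac{\sqrt{2}}{2} + \frac{\sqrt{2}}{2} \gamma_{23}


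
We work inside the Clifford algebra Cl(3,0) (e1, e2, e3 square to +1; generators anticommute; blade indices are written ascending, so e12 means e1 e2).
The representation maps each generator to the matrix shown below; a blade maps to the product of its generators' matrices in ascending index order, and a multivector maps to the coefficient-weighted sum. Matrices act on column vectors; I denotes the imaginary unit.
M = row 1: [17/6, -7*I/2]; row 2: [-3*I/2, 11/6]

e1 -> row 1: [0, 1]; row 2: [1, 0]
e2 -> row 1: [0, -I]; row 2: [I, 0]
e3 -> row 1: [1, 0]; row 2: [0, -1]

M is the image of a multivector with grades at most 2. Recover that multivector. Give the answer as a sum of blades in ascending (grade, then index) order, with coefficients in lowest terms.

Method: 1, rho(e1), rho(e2), rho(e3) form a trace-orthogonal basis of the 2x2 complex matrices (tr(X Y) = 2 if X = Y, else 0), so M = m0*1 + m1*rho(e1) + m2*rho(e2) + m3*rho(e3) with m0 = tr(M)/2 = 7/3, m1 = tr(M rho(e1))/2 = -5*I/2, m2 = tr(M rho(e2))/2 = 1, m3 = tr(M rho(e3))/2 = 1/2.
Multiplying table entries, the bivector images are rho(e12) = I*rho(e3), rho(e13) = -I*rho(e2), rho(e23) = I*rho(e1); with real blade coefficients the real parts of m0..m3 are the coefficients of 1, e1, e2, e3 and the imaginary parts give the bivectors (e23: Im m1, e13: -Im m2, e12: Im m3).
Answer: 7/3 + e2 + 1/2*e3 - 5/2*e23


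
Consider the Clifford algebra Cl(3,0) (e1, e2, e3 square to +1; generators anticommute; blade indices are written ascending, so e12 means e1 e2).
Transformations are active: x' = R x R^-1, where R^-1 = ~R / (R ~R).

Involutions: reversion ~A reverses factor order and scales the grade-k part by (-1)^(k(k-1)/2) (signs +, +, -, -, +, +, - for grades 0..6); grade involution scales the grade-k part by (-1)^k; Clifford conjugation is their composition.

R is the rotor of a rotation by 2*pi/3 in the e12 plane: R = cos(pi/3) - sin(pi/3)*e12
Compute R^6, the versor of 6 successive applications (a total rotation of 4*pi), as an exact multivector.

The rotor phase is half the rotation angle and phases add under composition, so 6 steps in the e12 plane accumulate phase 6*(pi/3) = 2*pi: R^6 = cos(2*pi) - sin(2*pi)*e12.
cos(2*pi) = 1 and sin(2*pi) = 0, so R^6 = 1. The total rotation 4*pi is 2 full turns, so every vector returns to itself, yet the rotor is +1, back on the identity sheet (an even number of 2*pi turns).
Answer: 1


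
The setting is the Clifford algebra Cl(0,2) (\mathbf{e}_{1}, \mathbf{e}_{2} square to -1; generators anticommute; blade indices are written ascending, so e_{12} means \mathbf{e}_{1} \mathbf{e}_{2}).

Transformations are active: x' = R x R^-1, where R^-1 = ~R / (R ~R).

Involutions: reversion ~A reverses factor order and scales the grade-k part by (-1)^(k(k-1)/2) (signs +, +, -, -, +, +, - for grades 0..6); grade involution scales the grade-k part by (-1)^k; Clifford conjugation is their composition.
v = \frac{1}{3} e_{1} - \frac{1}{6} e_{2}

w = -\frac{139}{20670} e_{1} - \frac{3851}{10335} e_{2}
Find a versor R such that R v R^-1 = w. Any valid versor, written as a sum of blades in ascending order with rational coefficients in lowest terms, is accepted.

Equal squares first: v^2 = w^2 = -\frac{5}{36}. Then v + w = \frac{6751}{20670} e_{1} - \frac{11147}{20670} e_{2} is a versor taking v to w, provided it is invertible.
Answer: \frac{6751}{20670} e_{1} - \frac{11147}{20670} e_{2}


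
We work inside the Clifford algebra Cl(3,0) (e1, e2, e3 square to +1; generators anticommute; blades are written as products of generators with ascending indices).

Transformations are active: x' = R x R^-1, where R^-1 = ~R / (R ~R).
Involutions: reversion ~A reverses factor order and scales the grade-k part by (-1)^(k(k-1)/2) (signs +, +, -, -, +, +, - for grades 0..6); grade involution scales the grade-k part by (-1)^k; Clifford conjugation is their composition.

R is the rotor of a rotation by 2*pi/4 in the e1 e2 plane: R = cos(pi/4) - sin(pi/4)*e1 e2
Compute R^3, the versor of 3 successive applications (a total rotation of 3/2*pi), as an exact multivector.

The rotor phase is half the rotation angle and phases add under composition, so 3 steps in the e1 e2 plane accumulate phase 3*(pi/4) = 3*pi/4: R^3 = cos(3*pi/4) - sin(3*pi/4)*e1 e2.
cos(3*pi/4) = -sqrt(2)/2 and sin(3*pi/4) = sqrt(2)/2, so R^3 = -sqrt(2)/2 - sqrt(2)/2*e1 e2. The net rotation is 3/2*pi; the rotor keeps the half-angle phase exactly.
Answer: -sqrt(2)/2 - sqrt(2)/2*e1 e2


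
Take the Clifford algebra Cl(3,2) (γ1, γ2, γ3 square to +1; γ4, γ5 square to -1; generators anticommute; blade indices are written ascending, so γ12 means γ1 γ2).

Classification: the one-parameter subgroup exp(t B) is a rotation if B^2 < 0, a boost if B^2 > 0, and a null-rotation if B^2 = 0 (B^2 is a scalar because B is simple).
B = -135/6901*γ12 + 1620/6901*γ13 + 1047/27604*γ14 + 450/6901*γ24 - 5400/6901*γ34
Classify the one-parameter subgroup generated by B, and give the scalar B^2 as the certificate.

B^2 term by term: the squares give (-135/6901)^2*(γ12)^2 + (1620/6901)^2*(γ13)^2 + (1047/27604)^2*(γ14)^2 + (450/6901)^2*(γ24)^2 + (-5400/6901)^2*(γ34)^2 = 18225/47623801*(-1) + 2624400/47623801*(-1) + 1096209/761980816*(+1) + 202500/47623801*(+1) + 29160000/47623801*(+1) = 9/16 (each basis 2-blade squares to minus the product of its generators' squares); cross terms between blades sharing an index anticommute and cancel; the commuting (index-disjoint) pairs give grade-4 terms 2*c*c'*(blade product), which cancel blade by blade — γ1234: 1458000/47623801 - 1458000/47623801 = 0 — confirming B is simple. So B^2 = 9/16.
Answer: boost, certificate B^2 = 9/16. B^2 = 9/16 is basis-independent, so its sign is the whole story.


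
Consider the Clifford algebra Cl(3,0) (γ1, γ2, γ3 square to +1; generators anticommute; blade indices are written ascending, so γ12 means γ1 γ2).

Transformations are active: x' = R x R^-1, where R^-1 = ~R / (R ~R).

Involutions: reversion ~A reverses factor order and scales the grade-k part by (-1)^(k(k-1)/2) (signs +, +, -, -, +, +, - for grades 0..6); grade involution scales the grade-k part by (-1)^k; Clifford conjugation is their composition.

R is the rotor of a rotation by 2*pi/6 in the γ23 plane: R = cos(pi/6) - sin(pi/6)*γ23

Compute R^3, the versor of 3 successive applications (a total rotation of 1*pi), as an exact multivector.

The rotor phase is half the rotation angle and phases add under composition, so 3 steps in the γ23 plane accumulate phase 3*(pi/6) = pi/2: R^3 = cos(pi/2) - sin(pi/2)*γ23.
cos(pi/2) = 0 and sin(pi/2) = 1, so R^3 = -γ23. The net rotation is 1*pi; the rotor keeps the half-angle phase exactly.
Answer: -γ23


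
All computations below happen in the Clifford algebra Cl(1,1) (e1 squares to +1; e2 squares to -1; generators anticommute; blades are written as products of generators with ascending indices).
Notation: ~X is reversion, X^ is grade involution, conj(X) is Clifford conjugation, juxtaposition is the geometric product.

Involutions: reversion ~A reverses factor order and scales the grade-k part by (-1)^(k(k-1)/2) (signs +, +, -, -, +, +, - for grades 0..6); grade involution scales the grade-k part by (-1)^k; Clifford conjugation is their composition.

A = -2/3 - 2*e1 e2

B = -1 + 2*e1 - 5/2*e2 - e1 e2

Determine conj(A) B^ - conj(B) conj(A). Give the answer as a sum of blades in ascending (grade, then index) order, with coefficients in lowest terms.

first term: -4/3 - 11/3*e1 + 7/3*e2 - 4/3*e1 e2
second term: 8/3 + 19/3*e1 - 17/3*e2 - 8/3*e1 e2
Answer: -4 - 10*e1 + 8*e2 + 4/3*e1 e2


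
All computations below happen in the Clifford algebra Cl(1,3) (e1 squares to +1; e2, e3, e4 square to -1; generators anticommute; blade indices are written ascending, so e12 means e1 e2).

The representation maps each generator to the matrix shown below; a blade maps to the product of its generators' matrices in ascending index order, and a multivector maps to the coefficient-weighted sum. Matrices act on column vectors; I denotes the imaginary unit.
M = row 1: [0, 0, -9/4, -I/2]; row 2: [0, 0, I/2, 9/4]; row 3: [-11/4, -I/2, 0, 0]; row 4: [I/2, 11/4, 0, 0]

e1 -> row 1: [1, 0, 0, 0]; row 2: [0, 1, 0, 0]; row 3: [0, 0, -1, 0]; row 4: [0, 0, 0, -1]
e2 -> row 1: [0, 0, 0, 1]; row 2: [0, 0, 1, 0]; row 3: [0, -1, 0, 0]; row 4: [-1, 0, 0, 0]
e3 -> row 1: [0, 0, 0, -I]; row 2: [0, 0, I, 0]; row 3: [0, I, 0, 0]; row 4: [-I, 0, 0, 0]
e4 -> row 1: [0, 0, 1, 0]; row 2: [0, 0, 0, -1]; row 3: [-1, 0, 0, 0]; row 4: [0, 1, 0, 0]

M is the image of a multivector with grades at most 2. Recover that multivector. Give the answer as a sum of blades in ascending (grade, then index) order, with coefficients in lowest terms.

Method: the blade images are trace-orthogonal — tr(rho(e_A) rho(e_B)^-1) = 4 if A = B and 0 otherwise — and rho(e_A)^-1 = (e_A)^2 * rho(e_A) with (e_A)^2 = +1 or -1, so the coefficient of e_A in the preimage is (e_A)^2 * tr(M rho(e_A))/4.
Nonzero projections over blades of grade <= 2: e4: (e4)^2 = -1, tr(M rho(e4)) = -1, coefficient 1/4; e13: (e13)^2 = +1, tr(M rho(e13)) = 2, coefficient 1/2; e14: (e14)^2 = +1, tr(M rho(e14)) = -10, coefficient -5/2. Every other blade of grade <= 2 projects to 0.
Answer: 1/4*e4 + 1/2*e13 - 5/2*e14


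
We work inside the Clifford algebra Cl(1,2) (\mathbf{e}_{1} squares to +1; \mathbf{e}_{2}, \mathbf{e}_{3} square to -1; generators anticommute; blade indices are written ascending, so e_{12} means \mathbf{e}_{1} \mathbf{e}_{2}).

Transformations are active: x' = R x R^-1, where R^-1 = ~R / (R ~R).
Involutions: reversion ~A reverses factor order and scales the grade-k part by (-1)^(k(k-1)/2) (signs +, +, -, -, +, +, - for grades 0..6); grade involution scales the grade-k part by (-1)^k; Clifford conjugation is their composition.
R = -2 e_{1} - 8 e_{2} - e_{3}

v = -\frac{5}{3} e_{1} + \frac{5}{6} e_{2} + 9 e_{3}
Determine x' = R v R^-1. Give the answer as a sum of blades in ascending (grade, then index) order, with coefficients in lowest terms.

~R = -2 e_{1} - 8 e_{2} - e_{3}, and R ~R = -61, so R^-1 = ~R / (-61).
R v = 19 - 15 e_{12} - \frac{59}{3} e_{13} - \frac{427}{6} e_{23}
Answer: \frac{533}{183} e_{1} + \frac{1519}{366} e_{2} - \frac{511}{61} e_{3}


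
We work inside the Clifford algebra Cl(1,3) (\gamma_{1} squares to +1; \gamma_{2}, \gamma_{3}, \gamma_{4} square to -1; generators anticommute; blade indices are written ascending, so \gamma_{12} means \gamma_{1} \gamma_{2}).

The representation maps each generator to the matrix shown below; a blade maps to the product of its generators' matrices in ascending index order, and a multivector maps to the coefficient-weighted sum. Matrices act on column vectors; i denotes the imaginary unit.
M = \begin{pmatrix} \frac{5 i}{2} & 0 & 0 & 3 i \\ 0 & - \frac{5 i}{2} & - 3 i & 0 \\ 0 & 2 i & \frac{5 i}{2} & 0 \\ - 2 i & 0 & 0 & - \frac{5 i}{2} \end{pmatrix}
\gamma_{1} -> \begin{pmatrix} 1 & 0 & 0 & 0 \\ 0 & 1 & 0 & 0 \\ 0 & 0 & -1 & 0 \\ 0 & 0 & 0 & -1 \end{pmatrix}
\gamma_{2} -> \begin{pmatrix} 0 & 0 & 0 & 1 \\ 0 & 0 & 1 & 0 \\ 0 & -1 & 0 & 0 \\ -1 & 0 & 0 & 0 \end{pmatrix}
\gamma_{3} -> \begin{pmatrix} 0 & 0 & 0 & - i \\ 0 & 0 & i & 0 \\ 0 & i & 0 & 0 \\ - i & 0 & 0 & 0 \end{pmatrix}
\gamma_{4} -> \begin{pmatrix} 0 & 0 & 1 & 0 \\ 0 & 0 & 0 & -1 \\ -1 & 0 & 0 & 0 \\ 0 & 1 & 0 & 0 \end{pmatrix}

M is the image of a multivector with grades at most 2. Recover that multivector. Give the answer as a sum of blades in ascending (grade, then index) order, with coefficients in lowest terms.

Method: the blade images are trace-orthogonal — tr(rho(e_A) rho(e_B)^-1) = 4 if A = B and 0 otherwise — and rho(e_A)^-1 = (e_A)^2 * rho(e_A) with (e_A)^2 = +1 or -1, so the coefficient of e_A in the preimage is (e_A)^2 * tr(M rho(e_A))/4.
Nonzero projections over blades of grade <= 2: \gamma_{3}: (\gamma_{3})^2 = -1, tr(M rho(\gamma_{3})) = 2, coefficient -\frac{1}{2}; \gamma_{13}: (\gamma_{13})^2 = +1, tr(M rho(\gamma_{13})) = -10, coefficient -\frac{5}{2}; \gamma_{23}: (\gamma_{23})^2 = -1, tr(M rho(\gamma_{23})) = 10, coefficient -\frac{5}{2}. Every other blade of grade <= 2 projects to 0.
Answer: -\frac{1}{2} \gamma_{3} - \frac{5}{2} \gamma_{13} - \frac{5}{2} \gamma_{23}


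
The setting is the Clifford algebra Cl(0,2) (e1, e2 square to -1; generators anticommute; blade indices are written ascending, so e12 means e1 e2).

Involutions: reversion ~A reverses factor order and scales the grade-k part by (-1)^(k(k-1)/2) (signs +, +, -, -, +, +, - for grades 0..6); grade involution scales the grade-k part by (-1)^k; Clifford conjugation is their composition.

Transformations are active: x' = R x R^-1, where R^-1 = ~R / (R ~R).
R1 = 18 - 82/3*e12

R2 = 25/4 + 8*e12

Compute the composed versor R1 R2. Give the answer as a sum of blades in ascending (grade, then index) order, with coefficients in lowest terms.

Distribute over the terms of R1 (each basis-blade product reordered to ascending indices, repeated generators contracted through their squares):
(18) R2 = 225/2 + 144*e12
(-82/3*e12) R2 = 656/3 - 1025/6*e12
Summing the partial products and collecting blades:
Answer: 1987/6 - 161/6*e12


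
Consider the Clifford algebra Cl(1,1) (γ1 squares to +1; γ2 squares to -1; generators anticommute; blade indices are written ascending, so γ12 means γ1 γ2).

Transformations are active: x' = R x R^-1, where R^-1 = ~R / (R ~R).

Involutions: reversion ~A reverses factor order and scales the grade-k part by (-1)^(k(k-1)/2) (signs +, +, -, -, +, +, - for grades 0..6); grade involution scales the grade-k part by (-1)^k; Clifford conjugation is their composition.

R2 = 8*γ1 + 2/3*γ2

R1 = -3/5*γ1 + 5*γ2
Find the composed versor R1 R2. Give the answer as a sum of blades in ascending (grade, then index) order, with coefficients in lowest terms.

Distribute over the terms of R1 (each basis-blade product reordered to ascending indices, repeated generators contracted through their squares):
(-3/5*γ1) R2 = -24/5 - 2/5*γ12
(5*γ2) R2 = -10/3 - 40*γ12
Summing the partial products and collecting blades:
Answer: -122/15 - 202/5*γ12


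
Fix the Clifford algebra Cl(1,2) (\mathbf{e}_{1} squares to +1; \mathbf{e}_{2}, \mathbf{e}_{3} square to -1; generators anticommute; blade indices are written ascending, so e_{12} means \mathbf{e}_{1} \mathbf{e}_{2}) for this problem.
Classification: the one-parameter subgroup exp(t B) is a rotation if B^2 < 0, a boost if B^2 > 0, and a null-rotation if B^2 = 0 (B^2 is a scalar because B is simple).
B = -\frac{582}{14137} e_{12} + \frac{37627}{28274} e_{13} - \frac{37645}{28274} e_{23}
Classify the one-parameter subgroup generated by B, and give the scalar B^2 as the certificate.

B^2 term by term: the squares give (-\frac{582}{14137})^2*(e_{12})^2 + (\frac{37627}{28274})^2*(e_{13})^2 + (-\frac{37645}{28274})^2*(e_{23})^2 = \frac{338724}{199854769}*(+1) + \frac{1415791129}{799419076}*(+1) + \frac{1417146025}{799419076}*(-1) = 0 (each basis 2-blade squares to minus the product of its generators' squares); cross terms between blades sharing an index anticommute and cancel. So B^2 = 0.
Answer: null-rotation, certificate B^2 = 0. No conjugation can change B^2 = 0; the sign gives the class.


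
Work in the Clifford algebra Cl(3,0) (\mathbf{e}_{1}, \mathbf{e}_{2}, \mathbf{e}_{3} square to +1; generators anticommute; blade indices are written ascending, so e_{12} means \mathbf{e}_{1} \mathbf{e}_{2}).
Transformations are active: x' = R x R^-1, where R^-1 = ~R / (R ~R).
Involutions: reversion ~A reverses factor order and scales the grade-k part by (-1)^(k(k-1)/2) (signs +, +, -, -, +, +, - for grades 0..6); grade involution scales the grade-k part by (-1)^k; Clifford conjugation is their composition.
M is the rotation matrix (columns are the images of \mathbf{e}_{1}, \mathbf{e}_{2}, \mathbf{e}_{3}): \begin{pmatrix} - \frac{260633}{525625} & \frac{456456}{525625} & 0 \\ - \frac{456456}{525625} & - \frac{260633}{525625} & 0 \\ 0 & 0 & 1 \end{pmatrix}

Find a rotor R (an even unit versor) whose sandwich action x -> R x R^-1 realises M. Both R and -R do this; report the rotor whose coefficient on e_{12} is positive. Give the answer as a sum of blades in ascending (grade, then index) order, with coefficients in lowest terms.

Method: write R = a + b12*e_{12} + b13*e_{13} + b23*e_{23} with a^2 + b12^2 + b13^2 + b23^2 = 1 (so R^-1 = ~R). Expanding the columns R e_j ~R gives tr M = 4a^2 - 1 and, from the antisymmetric part, M21 - M12 = -4a*b12, M13 - M31 = 4a*b13, M32 - M23 = -4a*b23.
Here tr M = \frac{4359}{525625}, so a^2 = (1 + tr M)/4 = \frac{132496}{525625} and a = ±\frac{364}{725}. Taking a = \frac{364}{725}: M21 - M12 = -\frac{912912}{525625}, M13 - M31 = 0, M32 - M23 = 0, giving b12 = \frac{627}{725}, b13 = 0, b23 = 0, i.e. R = \frac{364}{725} + \frac{627}{725} e_{12}.
Its e_{12} coefficient is already positive.
Answer: \frac{364}{725} + \frac{627}{725} e_{12}. Note: both R and -R realise this M (trace \frac{4359}{525625}); the covering map identifies them, and the e_{12}-coefficient sign is the tie-breaker.


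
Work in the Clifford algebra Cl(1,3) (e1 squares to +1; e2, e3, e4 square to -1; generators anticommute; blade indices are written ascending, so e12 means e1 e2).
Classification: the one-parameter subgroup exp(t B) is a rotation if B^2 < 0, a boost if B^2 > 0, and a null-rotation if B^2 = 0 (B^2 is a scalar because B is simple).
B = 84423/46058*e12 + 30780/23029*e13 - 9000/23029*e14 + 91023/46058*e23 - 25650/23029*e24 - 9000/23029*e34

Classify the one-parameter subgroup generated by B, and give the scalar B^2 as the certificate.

B^2 term by term: the squares give (84423/46058)^2*(e12)^2 + (30780/23029)^2*(e13)^2 + (-9000/23029)^2*(e14)^2 + (91023/46058)^2*(e23)^2 + (-25650/23029)^2*(e24)^2 + (-9000/23029)^2*(e34)^2 = 7127242929/2121339364*(+1) + 947408400/530334841*(+1) + 81000000/530334841*(+1) + 8285186529/2121339364*(-1) + 657922500/530334841*(-1) + 81000000/530334841*(-1) = 0 (each basis 2-blade squares to minus the product of its generators' squares); cross terms between blades sharing an index anticommute and cancel; the commuting (index-disjoint) pairs give grade-4 terms 2*c*c'*(blade product), which cancel blade by blade — e1234: -759807000/530334841 + 1579014000/530334841 - 819207000/530334841 = 0 — confirming B is simple. So B^2 = 0.
Answer: null-rotation, certificate B^2 = 0. Because 0 is invariant under every versor sandwich, the classification follows from its sign alone.


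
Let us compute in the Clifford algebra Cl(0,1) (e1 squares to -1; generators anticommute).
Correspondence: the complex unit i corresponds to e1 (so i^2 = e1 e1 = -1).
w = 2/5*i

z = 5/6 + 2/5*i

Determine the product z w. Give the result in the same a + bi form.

In blades: z = 5/6 + 2/5*e1, w = 2/5*e1.
Distribute z over w term by term (generator squares from the signature, products reordered to ascending indices): (5/6)*w = 1/3*e1; (2/5*e1)*w = -4/25.
Sum: -4/25 + 1/3*e1; translating back through the correspondence:
Answer: -4/25 + 1/3*i


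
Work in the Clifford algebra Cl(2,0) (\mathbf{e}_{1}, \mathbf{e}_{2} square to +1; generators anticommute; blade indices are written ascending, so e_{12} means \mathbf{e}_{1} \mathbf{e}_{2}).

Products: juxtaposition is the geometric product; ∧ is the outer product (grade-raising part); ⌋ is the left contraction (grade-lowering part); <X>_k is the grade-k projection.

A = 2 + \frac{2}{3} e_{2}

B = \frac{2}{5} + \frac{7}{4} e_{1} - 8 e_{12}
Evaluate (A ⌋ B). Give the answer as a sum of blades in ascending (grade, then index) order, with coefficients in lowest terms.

step 1: \frac{4}{5} + \frac{53}{6} e_{1} - 16 e_{12}
Answer: \frac{4}{5} + \frac{53}{6} e_{1} - 16 e_{12}


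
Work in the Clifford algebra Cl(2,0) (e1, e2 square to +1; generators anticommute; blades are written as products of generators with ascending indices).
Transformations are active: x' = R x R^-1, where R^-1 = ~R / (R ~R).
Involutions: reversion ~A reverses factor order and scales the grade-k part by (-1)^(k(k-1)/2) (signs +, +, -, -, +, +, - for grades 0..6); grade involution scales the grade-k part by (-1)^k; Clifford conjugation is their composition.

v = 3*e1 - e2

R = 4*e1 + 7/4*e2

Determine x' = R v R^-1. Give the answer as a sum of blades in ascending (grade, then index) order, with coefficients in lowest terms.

~R = 4*e1 + 7/4*e2, and R ~R = 305/16, so R^-1 = ~R / (305/16).
R v = 41/4 - 37/4*e1 e2
Answer: 397/305*e1 + 879/305*e2


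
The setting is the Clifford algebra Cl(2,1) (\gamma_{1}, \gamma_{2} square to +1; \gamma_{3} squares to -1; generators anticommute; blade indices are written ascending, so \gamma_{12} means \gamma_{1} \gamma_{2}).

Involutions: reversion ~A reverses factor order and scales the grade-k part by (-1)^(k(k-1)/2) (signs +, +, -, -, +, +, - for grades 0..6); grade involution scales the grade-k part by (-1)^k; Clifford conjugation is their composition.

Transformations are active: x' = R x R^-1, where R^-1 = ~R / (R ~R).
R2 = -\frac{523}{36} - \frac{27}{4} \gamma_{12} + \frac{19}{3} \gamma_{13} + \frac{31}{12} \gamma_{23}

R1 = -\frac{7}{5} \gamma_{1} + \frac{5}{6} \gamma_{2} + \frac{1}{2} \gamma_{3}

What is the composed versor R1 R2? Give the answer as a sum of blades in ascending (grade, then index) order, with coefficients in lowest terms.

Distribute over the terms of R1 (each basis-blade product reordered to ascending indices, repeated generators contracted through their squares):
(-\frac{7}{5} \gamma_{1}) R2 = \frac{3661}{180} \gamma_{1} + \frac{189}{20} \gamma_{2} - \frac{133}{15} \gamma_{3} - \frac{217}{60} \gamma_{123}
(\frac{5}{6} \gamma_{2}) R2 = \frac{45}{8} \gamma_{1} - \frac{2615}{216} \gamma_{2} + \frac{155}{72} \gamma_{3} - \frac{95}{18} \gamma_{123}
(\frac{1}{2} \gamma_{3}) R2 = \frac{19}{6} \gamma_{1} + \frac{31}{24} \gamma_{2} - \frac{523}{72} \gamma_{3} - \frac{27}{8} \gamma_{123}
Summing the partial products and collecting blades:
Answer: \frac{10487}{360} \gamma_{1} - \frac{737}{540} \gamma_{2} - \frac{629}{45} \gamma_{3} - \frac{4417}{360} \gamma_{123}
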